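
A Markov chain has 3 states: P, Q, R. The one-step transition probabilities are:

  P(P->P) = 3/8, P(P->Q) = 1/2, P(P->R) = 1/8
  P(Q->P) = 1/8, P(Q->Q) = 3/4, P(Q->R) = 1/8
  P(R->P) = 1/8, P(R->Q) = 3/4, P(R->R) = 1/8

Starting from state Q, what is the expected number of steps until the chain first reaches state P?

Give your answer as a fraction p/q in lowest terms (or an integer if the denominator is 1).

Answer: 8

Derivation:
Let h_i = expected steps to first reach P from state i.
Boundary: h_P = 0.
First-step equations for the other states:
  h_Q = 1 + 1/8*h_P + 3/4*h_Q + 1/8*h_R
  h_R = 1 + 1/8*h_P + 3/4*h_Q + 1/8*h_R

Substituting h_P = 0 and rearranging gives the linear system (I - Q) h = 1:
  [1/4, -1/8] . (h_Q, h_R) = 1
  [-3/4, 7/8] . (h_Q, h_R) = 1

Solving yields:
  h_Q = 8
  h_R = 8

Starting state is Q, so the expected hitting time is h_Q = 8.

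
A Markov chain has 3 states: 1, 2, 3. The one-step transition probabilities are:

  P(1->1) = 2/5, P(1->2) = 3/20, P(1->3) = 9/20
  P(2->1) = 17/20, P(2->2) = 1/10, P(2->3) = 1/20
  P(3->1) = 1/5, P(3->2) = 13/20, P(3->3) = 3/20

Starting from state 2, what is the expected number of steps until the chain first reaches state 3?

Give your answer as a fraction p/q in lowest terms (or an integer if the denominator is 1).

Answer: 116/33

Derivation:
Let h_i = expected steps to first reach 3 from state i.
Boundary: h_3 = 0.
First-step equations for the other states:
  h_1 = 1 + 2/5*h_1 + 3/20*h_2 + 9/20*h_3
  h_2 = 1 + 17/20*h_1 + 1/10*h_2 + 1/20*h_3

Substituting h_3 = 0 and rearranging gives the linear system (I - Q) h = 1:
  [3/5, -3/20] . (h_1, h_2) = 1
  [-17/20, 9/10] . (h_1, h_2) = 1

Solving yields:
  h_1 = 28/11
  h_2 = 116/33

Starting state is 2, so the expected hitting time is h_2 = 116/33.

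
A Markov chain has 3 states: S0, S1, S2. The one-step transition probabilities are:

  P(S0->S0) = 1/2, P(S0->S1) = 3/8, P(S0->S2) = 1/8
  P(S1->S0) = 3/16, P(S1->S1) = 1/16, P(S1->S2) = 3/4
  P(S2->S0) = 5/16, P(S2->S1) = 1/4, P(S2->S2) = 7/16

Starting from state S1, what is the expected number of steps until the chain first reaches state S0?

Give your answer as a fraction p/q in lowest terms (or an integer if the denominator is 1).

Let h_i = expected steps to first reach S0 from state i.
Boundary: h_S0 = 0.
First-step equations for the other states:
  h_S1 = 1 + 3/16*h_S0 + 1/16*h_S1 + 3/4*h_S2
  h_S2 = 1 + 5/16*h_S0 + 1/4*h_S1 + 7/16*h_S2

Substituting h_S0 = 0 and rearranging gives the linear system (I - Q) h = 1:
  [15/16, -3/4] . (h_S1, h_S2) = 1
  [-1/4, 9/16] . (h_S1, h_S2) = 1

Solving yields:
  h_S1 = 112/29
  h_S2 = 304/87

Starting state is S1, so the expected hitting time is h_S1 = 112/29.

Answer: 112/29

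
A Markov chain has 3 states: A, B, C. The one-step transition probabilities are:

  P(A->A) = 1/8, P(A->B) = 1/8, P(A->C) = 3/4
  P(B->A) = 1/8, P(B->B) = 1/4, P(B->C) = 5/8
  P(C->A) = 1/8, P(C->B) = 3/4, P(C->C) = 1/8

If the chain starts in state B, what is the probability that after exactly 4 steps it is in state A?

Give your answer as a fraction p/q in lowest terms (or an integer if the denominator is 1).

Answer: 1/8

Derivation:
Computing P^4 by repeated multiplication:
P^1 =
  A: [1/8, 1/8, 3/4]
  B: [1/8, 1/4, 5/8]
  C: [1/8, 3/4, 1/8]
P^2 =
  A: [1/8, 39/64, 17/64]
  B: [1/8, 35/64, 21/64]
  C: [1/8, 19/64, 37/64]
P^3 =
  A: [1/8, 47/128, 65/128]
  B: [1/8, 51/128, 61/128]
  C: [1/8, 67/128, 45/128]
P^4 =
  A: [1/8, 125/256, 99/256]
  B: [1/8, 121/256, 103/256]
  C: [1/8, 105/256, 119/256]

(P^4)[B -> A] = 1/8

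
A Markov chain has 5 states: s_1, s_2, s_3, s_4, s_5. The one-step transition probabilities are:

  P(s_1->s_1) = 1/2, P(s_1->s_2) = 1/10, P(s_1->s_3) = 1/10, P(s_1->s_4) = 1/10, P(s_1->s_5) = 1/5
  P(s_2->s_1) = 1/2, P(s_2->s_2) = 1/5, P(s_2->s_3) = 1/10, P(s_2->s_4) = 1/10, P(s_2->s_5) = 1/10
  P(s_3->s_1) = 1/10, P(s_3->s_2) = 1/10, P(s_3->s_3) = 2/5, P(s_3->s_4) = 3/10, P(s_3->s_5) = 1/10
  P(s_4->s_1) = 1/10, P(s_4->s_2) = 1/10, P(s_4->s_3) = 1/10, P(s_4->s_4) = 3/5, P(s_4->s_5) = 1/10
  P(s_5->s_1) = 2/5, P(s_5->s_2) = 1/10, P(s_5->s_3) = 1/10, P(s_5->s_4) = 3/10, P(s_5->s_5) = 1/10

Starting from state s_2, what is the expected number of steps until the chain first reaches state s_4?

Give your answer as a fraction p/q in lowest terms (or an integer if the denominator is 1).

Let h_i = expected steps to first reach s_4 from state i.
Boundary: h_s_4 = 0.
First-step equations for the other states:
  h_s_1 = 1 + 1/2*h_s_1 + 1/10*h_s_2 + 1/10*h_s_3 + 1/10*h_s_4 + 1/5*h_s_5
  h_s_2 = 1 + 1/2*h_s_1 + 1/5*h_s_2 + 1/10*h_s_3 + 1/10*h_s_4 + 1/10*h_s_5
  h_s_3 = 1 + 1/10*h_s_1 + 1/10*h_s_2 + 2/5*h_s_3 + 3/10*h_s_4 + 1/10*h_s_5
  h_s_5 = 1 + 2/5*h_s_1 + 1/10*h_s_2 + 1/10*h_s_3 + 3/10*h_s_4 + 1/10*h_s_5

Substituting h_s_4 = 0 and rearranging gives the linear system (I - Q) h = 1:
  [1/2, -1/10, -1/10, -1/5] . (h_s_1, h_s_2, h_s_3, h_s_5) = 1
  [-1/2, 4/5, -1/10, -1/10] . (h_s_1, h_s_2, h_s_3, h_s_5) = 1
  [-1/10, -1/10, 3/5, -1/10] . (h_s_1, h_s_2, h_s_3, h_s_5) = 1
  [-2/5, -1/10, -1/10, 9/10] . (h_s_1, h_s_2, h_s_3, h_s_5) = 1

Solving yields:
  h_s_1 = 630/101
  h_s_2 = 70/11
  h_s_3 = 5130/1111
  h_s_5 = 5670/1111

Starting state is s_2, so the expected hitting time is h_s_2 = 70/11.

Answer: 70/11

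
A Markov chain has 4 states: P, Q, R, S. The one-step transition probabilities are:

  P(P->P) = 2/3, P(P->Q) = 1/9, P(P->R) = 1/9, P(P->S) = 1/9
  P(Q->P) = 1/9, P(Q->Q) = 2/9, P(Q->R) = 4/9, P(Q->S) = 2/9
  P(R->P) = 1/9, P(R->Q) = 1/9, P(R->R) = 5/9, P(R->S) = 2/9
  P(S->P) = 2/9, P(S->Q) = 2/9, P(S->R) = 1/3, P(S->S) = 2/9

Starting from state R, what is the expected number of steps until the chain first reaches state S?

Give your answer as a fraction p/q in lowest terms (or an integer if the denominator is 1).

Answer: 36/7

Derivation:
Let h_i = expected steps to first reach S from state i.
Boundary: h_S = 0.
First-step equations for the other states:
  h_P = 1 + 2/3*h_P + 1/9*h_Q + 1/9*h_R + 1/9*h_S
  h_Q = 1 + 1/9*h_P + 2/9*h_Q + 4/9*h_R + 2/9*h_S
  h_R = 1 + 1/9*h_P + 1/9*h_Q + 5/9*h_R + 2/9*h_S

Substituting h_S = 0 and rearranging gives the linear system (I - Q) h = 1:
  [1/3, -1/9, -1/9] . (h_P, h_Q, h_R) = 1
  [-1/9, 7/9, -4/9] . (h_P, h_Q, h_R) = 1
  [-1/9, -1/9, 4/9] . (h_P, h_Q, h_R) = 1

Solving yields:
  h_P = 45/7
  h_Q = 36/7
  h_R = 36/7

Starting state is R, so the expected hitting time is h_R = 36/7.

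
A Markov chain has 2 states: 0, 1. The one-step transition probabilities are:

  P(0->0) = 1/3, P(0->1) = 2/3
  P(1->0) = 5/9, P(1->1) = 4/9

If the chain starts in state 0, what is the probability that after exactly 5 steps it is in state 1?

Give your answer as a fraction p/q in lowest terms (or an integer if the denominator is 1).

Computing P^5 by repeated multiplication:
P^1 =
  0: [1/3, 2/3]
  1: [5/9, 4/9]
P^2 =
  0: [13/27, 14/27]
  1: [35/81, 46/81]
P^3 =
  0: [109/243, 134/243]
  1: [335/729, 394/729]
P^4 =
  0: [997/2187, 1190/2187]
  1: [2975/6561, 3586/6561]
P^5 =
  0: [8941/19683, 10742/19683]
  1: [26855/59049, 32194/59049]

(P^5)[0 -> 1] = 10742/19683

Answer: 10742/19683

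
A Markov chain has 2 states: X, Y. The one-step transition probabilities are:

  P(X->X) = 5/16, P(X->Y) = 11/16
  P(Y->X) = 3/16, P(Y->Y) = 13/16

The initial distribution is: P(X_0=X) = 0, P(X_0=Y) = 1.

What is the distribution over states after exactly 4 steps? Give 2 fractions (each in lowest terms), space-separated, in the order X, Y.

Answer: 1755/8192 6437/8192

Derivation:
Propagating the distribution step by step (d_{t+1} = d_t * P):
d_0 = (X=0, Y=1)
  d_1[X] = 0*5/16 + 1*3/16 = 3/16
  d_1[Y] = 0*11/16 + 1*13/16 = 13/16
d_1 = (X=3/16, Y=13/16)
  d_2[X] = 3/16*5/16 + 13/16*3/16 = 27/128
  d_2[Y] = 3/16*11/16 + 13/16*13/16 = 101/128
d_2 = (X=27/128, Y=101/128)
  d_3[X] = 27/128*5/16 + 101/128*3/16 = 219/1024
  d_3[Y] = 27/128*11/16 + 101/128*13/16 = 805/1024
d_3 = (X=219/1024, Y=805/1024)
  d_4[X] = 219/1024*5/16 + 805/1024*3/16 = 1755/8192
  d_4[Y] = 219/1024*11/16 + 805/1024*13/16 = 6437/8192
d_4 = (X=1755/8192, Y=6437/8192)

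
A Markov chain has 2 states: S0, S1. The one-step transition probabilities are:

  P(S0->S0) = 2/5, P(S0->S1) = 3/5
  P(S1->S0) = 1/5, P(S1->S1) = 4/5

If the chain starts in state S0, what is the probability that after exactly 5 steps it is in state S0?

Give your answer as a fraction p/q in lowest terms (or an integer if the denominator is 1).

Answer: 782/3125

Derivation:
Computing P^5 by repeated multiplication:
P^1 =
  S0: [2/5, 3/5]
  S1: [1/5, 4/5]
P^2 =
  S0: [7/25, 18/25]
  S1: [6/25, 19/25]
P^3 =
  S0: [32/125, 93/125]
  S1: [31/125, 94/125]
P^4 =
  S0: [157/625, 468/625]
  S1: [156/625, 469/625]
P^5 =
  S0: [782/3125, 2343/3125]
  S1: [781/3125, 2344/3125]

(P^5)[S0 -> S0] = 782/3125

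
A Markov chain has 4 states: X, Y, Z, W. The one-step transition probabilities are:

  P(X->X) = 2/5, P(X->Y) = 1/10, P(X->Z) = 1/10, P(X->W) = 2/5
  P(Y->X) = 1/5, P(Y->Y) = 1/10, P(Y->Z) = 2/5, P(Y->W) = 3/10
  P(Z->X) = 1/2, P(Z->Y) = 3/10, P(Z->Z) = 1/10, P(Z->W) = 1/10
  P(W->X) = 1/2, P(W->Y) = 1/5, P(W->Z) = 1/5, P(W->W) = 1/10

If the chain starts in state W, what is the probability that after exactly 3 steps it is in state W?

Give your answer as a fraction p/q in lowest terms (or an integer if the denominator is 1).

Computing P^3 by repeated multiplication:
P^1 =
  X: [2/5, 1/10, 1/10, 2/5]
  Y: [1/5, 1/10, 2/5, 3/10]
  Z: [1/2, 3/10, 1/10, 1/10]
  W: [1/2, 1/5, 1/5, 1/10]
P^2 =
  X: [43/100, 4/25, 17/100, 6/25]
  Y: [9/20, 21/100, 4/25, 9/50]
  Z: [9/25, 13/100, 1/5, 31/100]
  W: [39/100, 3/20, 17/100, 29/100]
P^3 =
  X: [409/1000, 79/500, 43/250, 261/1000]
  Y: [49/125, 3/20, 181/1000, 277/1000]
  Z: [17/40, 171/1000, 17/100, 117/500]
  W: [52/125, 163/1000, 87/500, 247/1000]

(P^3)[W -> W] = 247/1000

Answer: 247/1000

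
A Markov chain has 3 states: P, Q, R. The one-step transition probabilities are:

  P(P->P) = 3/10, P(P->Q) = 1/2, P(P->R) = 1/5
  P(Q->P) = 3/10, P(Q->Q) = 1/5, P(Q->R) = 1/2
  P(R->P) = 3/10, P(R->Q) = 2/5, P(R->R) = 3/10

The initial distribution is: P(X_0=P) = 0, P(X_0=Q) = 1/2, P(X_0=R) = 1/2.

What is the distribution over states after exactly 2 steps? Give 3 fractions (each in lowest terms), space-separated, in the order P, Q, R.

Answer: 3/10 37/100 33/100

Derivation:
Propagating the distribution step by step (d_{t+1} = d_t * P):
d_0 = (P=0, Q=1/2, R=1/2)
  d_1[P] = 0*3/10 + 1/2*3/10 + 1/2*3/10 = 3/10
  d_1[Q] = 0*1/2 + 1/2*1/5 + 1/2*2/5 = 3/10
  d_1[R] = 0*1/5 + 1/2*1/2 + 1/2*3/10 = 2/5
d_1 = (P=3/10, Q=3/10, R=2/5)
  d_2[P] = 3/10*3/10 + 3/10*3/10 + 2/5*3/10 = 3/10
  d_2[Q] = 3/10*1/2 + 3/10*1/5 + 2/5*2/5 = 37/100
  d_2[R] = 3/10*1/5 + 3/10*1/2 + 2/5*3/10 = 33/100
d_2 = (P=3/10, Q=37/100, R=33/100)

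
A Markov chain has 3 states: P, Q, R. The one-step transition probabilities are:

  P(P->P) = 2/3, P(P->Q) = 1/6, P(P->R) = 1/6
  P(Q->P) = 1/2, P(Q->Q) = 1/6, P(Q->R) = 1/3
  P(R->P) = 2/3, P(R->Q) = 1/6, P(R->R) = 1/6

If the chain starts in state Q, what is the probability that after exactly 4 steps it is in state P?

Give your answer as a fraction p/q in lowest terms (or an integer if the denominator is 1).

Answer: 23/36

Derivation:
Computing P^4 by repeated multiplication:
P^1 =
  P: [2/3, 1/6, 1/6]
  Q: [1/2, 1/6, 1/3]
  R: [2/3, 1/6, 1/6]
P^2 =
  P: [23/36, 1/6, 7/36]
  Q: [23/36, 1/6, 7/36]
  R: [23/36, 1/6, 7/36]
P^3 =
  P: [23/36, 1/6, 7/36]
  Q: [23/36, 1/6, 7/36]
  R: [23/36, 1/6, 7/36]
P^4 =
  P: [23/36, 1/6, 7/36]
  Q: [23/36, 1/6, 7/36]
  R: [23/36, 1/6, 7/36]

(P^4)[Q -> P] = 23/36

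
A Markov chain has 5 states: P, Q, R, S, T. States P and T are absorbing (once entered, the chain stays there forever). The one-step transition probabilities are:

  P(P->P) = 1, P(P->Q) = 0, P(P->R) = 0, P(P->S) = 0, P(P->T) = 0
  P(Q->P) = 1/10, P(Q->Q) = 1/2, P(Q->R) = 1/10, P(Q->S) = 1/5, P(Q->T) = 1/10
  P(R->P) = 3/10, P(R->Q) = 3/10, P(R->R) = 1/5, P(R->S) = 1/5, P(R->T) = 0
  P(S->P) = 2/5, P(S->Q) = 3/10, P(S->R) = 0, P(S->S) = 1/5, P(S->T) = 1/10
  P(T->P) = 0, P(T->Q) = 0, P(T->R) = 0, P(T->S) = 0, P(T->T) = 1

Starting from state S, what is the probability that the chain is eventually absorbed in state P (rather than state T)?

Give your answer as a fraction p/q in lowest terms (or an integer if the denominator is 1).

Answer: 181/242

Derivation:
Let a_i = P(absorbed in P | start in state i).
Boundary conditions: a_P = 1, a_T = 0.
For each transient state i, a_i = sum_j P(i->j) * a_j:
  a_Q = 1/10*a_P + 1/2*a_Q + 1/10*a_R + 1/5*a_S + 1/10*a_T
  a_R = 3/10*a_P + 3/10*a_Q + 1/5*a_R + 1/5*a_S + 0*a_T
  a_S = 2/5*a_P + 3/10*a_Q + 0*a_R + 1/5*a_S + 1/10*a_T

Substituting a_P = 1 and a_T = 0, rearrange to (I - Q) a = r where r[i] = P(i -> P):
  [1/2, -1/10, -1/5] . (a_Q, a_R, a_S) = 1/10
  [-3/10, 4/5, -1/5] . (a_Q, a_R, a_S) = 3/10
  [-3/10, 0, 4/5] . (a_Q, a_R, a_S) = 2/5

Solving yields:
  a_Q = 80/121
  a_R = 98/121
  a_S = 181/242

Starting state is S, so the absorption probability is a_S = 181/242.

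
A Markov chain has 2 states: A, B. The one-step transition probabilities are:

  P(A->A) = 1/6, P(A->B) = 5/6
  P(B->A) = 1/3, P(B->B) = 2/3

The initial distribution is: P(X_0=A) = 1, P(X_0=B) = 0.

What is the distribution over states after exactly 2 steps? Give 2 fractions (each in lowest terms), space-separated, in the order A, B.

Answer: 11/36 25/36

Derivation:
Propagating the distribution step by step (d_{t+1} = d_t * P):
d_0 = (A=1, B=0)
  d_1[A] = 1*1/6 + 0*1/3 = 1/6
  d_1[B] = 1*5/6 + 0*2/3 = 5/6
d_1 = (A=1/6, B=5/6)
  d_2[A] = 1/6*1/6 + 5/6*1/3 = 11/36
  d_2[B] = 1/6*5/6 + 5/6*2/3 = 25/36
d_2 = (A=11/36, B=25/36)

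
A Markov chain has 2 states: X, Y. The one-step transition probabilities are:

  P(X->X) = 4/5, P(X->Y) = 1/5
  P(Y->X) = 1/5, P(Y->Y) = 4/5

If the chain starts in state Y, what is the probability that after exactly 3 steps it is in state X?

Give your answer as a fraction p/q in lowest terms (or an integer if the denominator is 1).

Computing P^3 by repeated multiplication:
P^1 =
  X: [4/5, 1/5]
  Y: [1/5, 4/5]
P^2 =
  X: [17/25, 8/25]
  Y: [8/25, 17/25]
P^3 =
  X: [76/125, 49/125]
  Y: [49/125, 76/125]

(P^3)[Y -> X] = 49/125

Answer: 49/125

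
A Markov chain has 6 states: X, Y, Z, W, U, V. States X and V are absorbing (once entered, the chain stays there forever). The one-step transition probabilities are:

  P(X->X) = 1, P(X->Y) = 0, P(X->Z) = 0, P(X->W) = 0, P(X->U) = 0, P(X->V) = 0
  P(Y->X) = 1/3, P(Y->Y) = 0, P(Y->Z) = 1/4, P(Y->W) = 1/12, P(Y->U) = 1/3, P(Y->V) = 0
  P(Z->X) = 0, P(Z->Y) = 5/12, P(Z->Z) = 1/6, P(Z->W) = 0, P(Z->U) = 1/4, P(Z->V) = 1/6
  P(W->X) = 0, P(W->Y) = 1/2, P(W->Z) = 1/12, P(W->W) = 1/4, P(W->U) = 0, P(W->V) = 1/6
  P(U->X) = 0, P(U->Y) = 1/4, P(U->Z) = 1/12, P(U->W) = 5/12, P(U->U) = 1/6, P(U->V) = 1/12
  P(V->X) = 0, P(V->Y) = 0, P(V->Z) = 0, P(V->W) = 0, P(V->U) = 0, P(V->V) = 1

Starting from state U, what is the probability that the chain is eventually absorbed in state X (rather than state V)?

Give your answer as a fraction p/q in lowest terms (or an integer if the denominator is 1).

Answer: 160/327

Derivation:
Let a_i = P(absorbed in X | start in state i).
Boundary conditions: a_X = 1, a_V = 0.
For each transient state i, a_i = sum_j P(i->j) * a_j:
  a_Y = 1/3*a_X + 0*a_Y + 1/4*a_Z + 1/12*a_W + 1/3*a_U + 0*a_V
  a_Z = 0*a_X + 5/12*a_Y + 1/6*a_Z + 0*a_W + 1/4*a_U + 1/6*a_V
  a_W = 0*a_X + 1/2*a_Y + 1/12*a_Z + 1/4*a_W + 0*a_U + 1/6*a_V
  a_U = 0*a_X + 1/4*a_Y + 1/12*a_Z + 5/12*a_W + 1/6*a_U + 1/12*a_V

Substituting a_X = 1 and a_V = 0, rearrange to (I - Q) a = r where r[i] = P(i -> X):
  [1, -1/4, -1/12, -1/3] . (a_Y, a_Z, a_W, a_U) = 1/3
  [-5/12, 5/6, 0, -1/4] . (a_Y, a_Z, a_W, a_U) = 0
  [-1/2, -1/12, 3/4, 0] . (a_Y, a_Z, a_W, a_U) = 0
  [-1/4, -1/12, -5/12, 5/6] . (a_Y, a_Z, a_W, a_U) = 0

Solving yields:
  a_Y = 143/218
  a_Z = 207/436
  a_W = 641/1308
  a_U = 160/327

Starting state is U, so the absorption probability is a_U = 160/327.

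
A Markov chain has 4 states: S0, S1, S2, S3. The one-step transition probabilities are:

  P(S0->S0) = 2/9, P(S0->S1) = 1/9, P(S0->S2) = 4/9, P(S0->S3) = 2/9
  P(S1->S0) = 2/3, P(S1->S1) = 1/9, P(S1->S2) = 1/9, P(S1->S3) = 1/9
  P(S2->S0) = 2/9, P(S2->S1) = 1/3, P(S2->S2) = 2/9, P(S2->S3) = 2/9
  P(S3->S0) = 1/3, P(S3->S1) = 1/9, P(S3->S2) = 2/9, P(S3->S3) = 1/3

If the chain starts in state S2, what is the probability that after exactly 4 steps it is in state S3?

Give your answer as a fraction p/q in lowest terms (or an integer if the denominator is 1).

Answer: 1505/6561

Derivation:
Computing P^4 by repeated multiplication:
P^1 =
  S0: [2/9, 1/9, 4/9, 2/9]
  S1: [2/3, 1/9, 1/9, 1/9]
  S2: [2/9, 1/3, 2/9, 2/9]
  S3: [1/3, 1/9, 2/9, 1/3]
P^2 =
  S0: [8/27, 17/81, 7/27, 19/81]
  S1: [23/81, 11/81, 29/81, 2/9]
  S2: [32/81, 13/81, 19/81, 17/81]
  S3: [25/81, 13/81, 23/81, 20/81]
P^3 =
  S0: [83/243, 41/243, 193/729, 164/729]
  S1: [224/729, 139/729, 197/729, 169/729]
  S2: [77/243, 119/729, 71/243, 166/729]
  S3: [26/81, 127/729, 199/729, 169/729]
P^4 =
  S0: [2114/6561, 1115/6561, 611/2187, 1499/6561]
  S1: [2183/6561, 1123/6561, 589/2187, 496/2187]
  S2: [700/2187, 385/2187, 1801/6561, 1505/6561]
  S3: [2135/6561, 1127/6561, 1799/6561, 500/2187]

(P^4)[S2 -> S3] = 1505/6561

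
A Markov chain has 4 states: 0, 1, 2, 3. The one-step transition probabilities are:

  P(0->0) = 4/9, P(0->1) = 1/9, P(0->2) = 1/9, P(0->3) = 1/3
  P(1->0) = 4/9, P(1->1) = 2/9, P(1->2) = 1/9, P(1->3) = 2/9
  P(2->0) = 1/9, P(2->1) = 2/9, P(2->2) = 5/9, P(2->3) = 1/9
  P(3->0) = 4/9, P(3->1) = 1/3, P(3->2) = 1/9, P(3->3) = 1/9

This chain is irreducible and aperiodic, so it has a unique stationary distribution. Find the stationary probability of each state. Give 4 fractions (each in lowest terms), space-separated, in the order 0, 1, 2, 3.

The stationary distribution satisfies pi = pi * P, i.e.:
  pi_0 = 4/9*pi_0 + 4/9*pi_1 + 1/9*pi_2 + 4/9*pi_3
  pi_1 = 1/9*pi_0 + 2/9*pi_1 + 2/9*pi_2 + 1/3*pi_3
  pi_2 = 1/9*pi_0 + 1/9*pi_1 + 5/9*pi_2 + 1/9*pi_3
  pi_3 = 1/3*pi_0 + 2/9*pi_1 + 1/9*pi_2 + 1/9*pi_3
with normalization: pi_0 + pi_1 + pi_2 + pi_3 = 1.

Using the first 3 balance equations plus normalization, the linear system A*pi = b is:
  [-5/9, 4/9, 1/9, 4/9] . pi = 0
  [1/9, -7/9, 2/9, 1/3] . pi = 0
  [1/9, 1/9, -4/9, 1/9] . pi = 0
  [1, 1, 1, 1] . pi = 1

Solving yields:
  pi_0 = 17/45
  pi_1 = 46/225
  pi_2 = 1/5
  pi_3 = 49/225

Verification (pi * P):
  17/45*4/9 + 46/225*4/9 + 1/5*1/9 + 49/225*4/9 = 17/45 = pi_0  (ok)
  17/45*1/9 + 46/225*2/9 + 1/5*2/9 + 49/225*1/3 = 46/225 = pi_1  (ok)
  17/45*1/9 + 46/225*1/9 + 1/5*5/9 + 49/225*1/9 = 1/5 = pi_2  (ok)
  17/45*1/3 + 46/225*2/9 + 1/5*1/9 + 49/225*1/9 = 49/225 = pi_3  (ok)

Answer: 17/45 46/225 1/5 49/225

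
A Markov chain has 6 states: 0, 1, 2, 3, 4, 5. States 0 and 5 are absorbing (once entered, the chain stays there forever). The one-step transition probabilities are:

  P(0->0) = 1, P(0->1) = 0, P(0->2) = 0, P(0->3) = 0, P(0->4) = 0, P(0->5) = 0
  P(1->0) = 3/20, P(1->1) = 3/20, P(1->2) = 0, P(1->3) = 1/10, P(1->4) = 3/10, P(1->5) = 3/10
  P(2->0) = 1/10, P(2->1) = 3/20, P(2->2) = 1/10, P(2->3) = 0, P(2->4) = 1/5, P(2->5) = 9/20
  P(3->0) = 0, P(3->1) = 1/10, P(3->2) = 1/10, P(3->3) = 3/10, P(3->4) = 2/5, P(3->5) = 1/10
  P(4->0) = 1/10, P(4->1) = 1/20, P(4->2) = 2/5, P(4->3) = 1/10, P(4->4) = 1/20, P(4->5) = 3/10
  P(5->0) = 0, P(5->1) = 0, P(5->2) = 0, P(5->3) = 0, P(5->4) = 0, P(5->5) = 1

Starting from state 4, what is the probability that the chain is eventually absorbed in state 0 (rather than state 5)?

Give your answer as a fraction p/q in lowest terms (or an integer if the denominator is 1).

Let a_i = P(absorbed in 0 | start in state i).
Boundary conditions: a_0 = 1, a_5 = 0.
For each transient state i, a_i = sum_j P(i->j) * a_j:
  a_1 = 3/20*a_0 + 3/20*a_1 + 0*a_2 + 1/10*a_3 + 3/10*a_4 + 3/10*a_5
  a_2 = 1/10*a_0 + 3/20*a_1 + 1/10*a_2 + 0*a_3 + 1/5*a_4 + 9/20*a_5
  a_3 = 0*a_0 + 1/10*a_1 + 1/10*a_2 + 3/10*a_3 + 2/5*a_4 + 1/10*a_5
  a_4 = 1/10*a_0 + 1/20*a_1 + 2/5*a_2 + 1/10*a_3 + 1/20*a_4 + 3/10*a_5

Substituting a_0 = 1 and a_5 = 0, rearrange to (I - Q) a = r where r[i] = P(i -> 0):
  [17/20, 0, -1/10, -3/10] . (a_1, a_2, a_3, a_4) = 3/20
  [-3/20, 9/10, 0, -1/5] . (a_1, a_2, a_3, a_4) = 1/10
  [-1/10, -1/10, 7/10, -2/5] . (a_1, a_2, a_3, a_4) = 0
  [-1/20, -2/5, -1/10, 19/20] . (a_1, a_2, a_3, a_4) = 1/10

Solving yields:
  a_1 = 4385/15606
  a_2 = 2173/10404
  a_3 = 6271/31212
  a_4 = 596/2601

Starting state is 4, so the absorption probability is a_4 = 596/2601.

Answer: 596/2601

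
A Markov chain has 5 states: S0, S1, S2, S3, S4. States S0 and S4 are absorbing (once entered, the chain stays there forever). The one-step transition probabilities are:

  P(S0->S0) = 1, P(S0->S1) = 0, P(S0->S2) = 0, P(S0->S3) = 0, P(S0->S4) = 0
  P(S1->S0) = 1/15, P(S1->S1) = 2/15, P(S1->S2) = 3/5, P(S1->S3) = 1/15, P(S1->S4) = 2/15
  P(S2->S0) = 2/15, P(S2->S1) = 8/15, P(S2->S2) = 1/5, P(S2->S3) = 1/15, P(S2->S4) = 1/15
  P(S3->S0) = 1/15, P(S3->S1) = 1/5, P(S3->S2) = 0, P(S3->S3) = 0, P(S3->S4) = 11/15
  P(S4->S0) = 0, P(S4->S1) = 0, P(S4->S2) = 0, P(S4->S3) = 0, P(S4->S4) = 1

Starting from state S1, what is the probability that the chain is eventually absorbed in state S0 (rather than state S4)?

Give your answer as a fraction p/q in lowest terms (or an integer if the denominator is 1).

Answer: 157/399

Derivation:
Let a_i = P(absorbed in S0 | start in state i).
Boundary conditions: a_S0 = 1, a_S4 = 0.
For each transient state i, a_i = sum_j P(i->j) * a_j:
  a_S1 = 1/15*a_S0 + 2/15*a_S1 + 3/5*a_S2 + 1/15*a_S3 + 2/15*a_S4
  a_S2 = 2/15*a_S0 + 8/15*a_S1 + 1/5*a_S2 + 1/15*a_S3 + 1/15*a_S4
  a_S3 = 1/15*a_S0 + 1/5*a_S1 + 0*a_S2 + 0*a_S3 + 11/15*a_S4

Substituting a_S0 = 1 and a_S4 = 0, rearrange to (I - Q) a = r where r[i] = P(i -> S0):
  [13/15, -3/5, -1/15] . (a_S1, a_S2, a_S3) = 1/15
  [-8/15, 4/5, -1/15] . (a_S1, a_S2, a_S3) = 2/15
  [-1/5, 0, 1] . (a_S1, a_S2, a_S3) = 1/15

Solving yields:
  a_S1 = 157/399
  a_S2 = 176/399
  a_S3 = 58/399

Starting state is S1, so the absorption probability is a_S1 = 157/399.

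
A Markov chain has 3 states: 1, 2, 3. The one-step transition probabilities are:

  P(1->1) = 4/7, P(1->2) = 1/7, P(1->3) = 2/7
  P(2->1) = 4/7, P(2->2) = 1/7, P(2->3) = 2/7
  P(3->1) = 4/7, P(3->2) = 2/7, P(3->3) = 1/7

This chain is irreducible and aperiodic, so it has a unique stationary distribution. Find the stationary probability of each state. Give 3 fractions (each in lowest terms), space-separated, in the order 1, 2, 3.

Answer: 4/7 5/28 1/4

Derivation:
The stationary distribution satisfies pi = pi * P, i.e.:
  pi_1 = 4/7*pi_1 + 4/7*pi_2 + 4/7*pi_3
  pi_2 = 1/7*pi_1 + 1/7*pi_2 + 2/7*pi_3
  pi_3 = 2/7*pi_1 + 2/7*pi_2 + 1/7*pi_3
with normalization: pi_1 + pi_2 + pi_3 = 1.

Using the first 2 balance equations plus normalization, the linear system A*pi = b is:
  [-3/7, 4/7, 4/7] . pi = 0
  [1/7, -6/7, 2/7] . pi = 0
  [1, 1, 1] . pi = 1

Solving yields:
  pi_1 = 4/7
  pi_2 = 5/28
  pi_3 = 1/4

Verification (pi * P):
  4/7*4/7 + 5/28*4/7 + 1/4*4/7 = 4/7 = pi_1  (ok)
  4/7*1/7 + 5/28*1/7 + 1/4*2/7 = 5/28 = pi_2  (ok)
  4/7*2/7 + 5/28*2/7 + 1/4*1/7 = 1/4 = pi_3  (ok)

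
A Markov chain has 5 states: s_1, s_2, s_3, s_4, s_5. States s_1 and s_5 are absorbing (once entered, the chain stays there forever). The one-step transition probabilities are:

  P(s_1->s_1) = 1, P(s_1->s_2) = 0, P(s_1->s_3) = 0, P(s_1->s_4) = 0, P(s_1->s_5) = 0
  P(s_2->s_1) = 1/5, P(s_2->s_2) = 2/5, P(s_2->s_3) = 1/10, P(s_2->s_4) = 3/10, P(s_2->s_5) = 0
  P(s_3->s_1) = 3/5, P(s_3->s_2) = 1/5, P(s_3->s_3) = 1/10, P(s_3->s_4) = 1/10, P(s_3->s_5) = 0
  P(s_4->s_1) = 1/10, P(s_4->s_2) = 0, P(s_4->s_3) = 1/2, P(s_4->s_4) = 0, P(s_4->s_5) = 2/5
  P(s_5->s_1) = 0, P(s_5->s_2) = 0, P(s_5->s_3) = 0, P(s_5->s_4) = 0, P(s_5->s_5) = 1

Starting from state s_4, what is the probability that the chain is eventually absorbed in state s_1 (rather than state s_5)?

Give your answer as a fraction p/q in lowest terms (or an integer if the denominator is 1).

Let a_i = P(absorbed in s_1 | start in state i).
Boundary conditions: a_s_1 = 1, a_s_5 = 0.
For each transient state i, a_i = sum_j P(i->j) * a_j:
  a_s_2 = 1/5*a_s_1 + 2/5*a_s_2 + 1/10*a_s_3 + 3/10*a_s_4 + 0*a_s_5
  a_s_3 = 3/5*a_s_1 + 1/5*a_s_2 + 1/10*a_s_3 + 1/10*a_s_4 + 0*a_s_5
  a_s_4 = 1/10*a_s_1 + 0*a_s_2 + 1/2*a_s_3 + 0*a_s_4 + 2/5*a_s_5

Substituting a_s_1 = 1 and a_s_5 = 0, rearrange to (I - Q) a = r where r[i] = P(i -> s_1):
  [3/5, -1/10, -3/10] . (a_s_2, a_s_3, a_s_4) = 1/5
  [-1/5, 9/10, -1/10] . (a_s_2, a_s_3, a_s_4) = 3/5
  [0, -1/2, 1] . (a_s_2, a_s_3, a_s_4) = 1/10

Solving yields:
  a_s_2 = 87/115
  a_s_3 = 103/115
  a_s_4 = 63/115

Starting state is s_4, so the absorption probability is a_s_4 = 63/115.

Answer: 63/115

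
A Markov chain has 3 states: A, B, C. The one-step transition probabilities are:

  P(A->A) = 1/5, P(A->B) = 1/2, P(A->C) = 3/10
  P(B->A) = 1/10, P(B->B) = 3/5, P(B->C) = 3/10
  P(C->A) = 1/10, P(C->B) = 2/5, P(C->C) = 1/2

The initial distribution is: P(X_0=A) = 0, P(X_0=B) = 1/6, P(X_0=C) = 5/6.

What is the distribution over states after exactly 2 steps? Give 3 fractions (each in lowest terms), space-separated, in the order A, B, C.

Answer: 11/100 149/300 59/150

Derivation:
Propagating the distribution step by step (d_{t+1} = d_t * P):
d_0 = (A=0, B=1/6, C=5/6)
  d_1[A] = 0*1/5 + 1/6*1/10 + 5/6*1/10 = 1/10
  d_1[B] = 0*1/2 + 1/6*3/5 + 5/6*2/5 = 13/30
  d_1[C] = 0*3/10 + 1/6*3/10 + 5/6*1/2 = 7/15
d_1 = (A=1/10, B=13/30, C=7/15)
  d_2[A] = 1/10*1/5 + 13/30*1/10 + 7/15*1/10 = 11/100
  d_2[B] = 1/10*1/2 + 13/30*3/5 + 7/15*2/5 = 149/300
  d_2[C] = 1/10*3/10 + 13/30*3/10 + 7/15*1/2 = 59/150
d_2 = (A=11/100, B=149/300, C=59/150)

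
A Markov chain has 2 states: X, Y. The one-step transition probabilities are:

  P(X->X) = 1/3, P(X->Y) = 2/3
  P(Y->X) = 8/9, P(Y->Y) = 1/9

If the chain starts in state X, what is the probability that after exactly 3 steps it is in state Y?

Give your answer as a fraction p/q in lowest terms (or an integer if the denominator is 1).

Answer: 122/243

Derivation:
Computing P^3 by repeated multiplication:
P^1 =
  X: [1/3, 2/3]
  Y: [8/9, 1/9]
P^2 =
  X: [19/27, 8/27]
  Y: [32/81, 49/81]
P^3 =
  X: [121/243, 122/243]
  Y: [488/729, 241/729]

(P^3)[X -> Y] = 122/243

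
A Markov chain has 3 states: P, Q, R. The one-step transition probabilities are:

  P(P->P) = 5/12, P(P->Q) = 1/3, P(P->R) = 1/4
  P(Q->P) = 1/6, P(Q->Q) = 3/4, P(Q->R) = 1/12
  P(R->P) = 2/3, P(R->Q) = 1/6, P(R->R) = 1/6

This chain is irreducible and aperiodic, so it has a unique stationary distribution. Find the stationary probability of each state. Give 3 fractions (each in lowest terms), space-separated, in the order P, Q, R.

The stationary distribution satisfies pi = pi * P, i.e.:
  pi_P = 5/12*pi_P + 1/6*pi_Q + 2/3*pi_R
  pi_Q = 1/3*pi_P + 3/4*pi_Q + 1/6*pi_R
  pi_R = 1/4*pi_P + 1/12*pi_Q + 1/6*pi_R
with normalization: pi_P + pi_Q + pi_R = 1.

Using the first 2 balance equations plus normalization, the linear system A*pi = b is:
  [-7/12, 1/6, 2/3] . pi = 0
  [1/3, -1/4, 1/6] . pi = 0
  [1, 1, 1] . pi = 1

Solving yields:
  pi_P = 28/87
  pi_Q = 46/87
  pi_R = 13/87

Verification (pi * P):
  28/87*5/12 + 46/87*1/6 + 13/87*2/3 = 28/87 = pi_P  (ok)
  28/87*1/3 + 46/87*3/4 + 13/87*1/6 = 46/87 = pi_Q  (ok)
  28/87*1/4 + 46/87*1/12 + 13/87*1/6 = 13/87 = pi_R  (ok)

Answer: 28/87 46/87 13/87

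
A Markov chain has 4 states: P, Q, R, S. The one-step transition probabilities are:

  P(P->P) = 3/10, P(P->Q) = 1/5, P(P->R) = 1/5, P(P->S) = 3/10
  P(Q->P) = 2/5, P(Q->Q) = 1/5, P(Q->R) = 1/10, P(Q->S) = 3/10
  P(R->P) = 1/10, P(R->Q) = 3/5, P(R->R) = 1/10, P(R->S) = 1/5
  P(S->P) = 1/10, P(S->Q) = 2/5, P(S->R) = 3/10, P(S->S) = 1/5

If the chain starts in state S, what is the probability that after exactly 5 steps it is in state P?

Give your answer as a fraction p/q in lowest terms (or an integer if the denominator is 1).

Computing P^5 by repeated multiplication:
P^1 =
  P: [3/10, 1/5, 1/5, 3/10]
  Q: [2/5, 1/5, 1/10, 3/10]
  R: [1/10, 3/5, 1/10, 1/5]
  S: [1/10, 2/5, 3/10, 1/5]
P^2 =
  P: [11/50, 17/50, 19/100, 1/4]
  Q: [6/25, 3/10, 1/5, 13/50]
  R: [3/10, 7/25, 3/20, 27/100]
  S: [6/25, 9/25, 3/20, 1/4]
P^3 =
  P: [123/500, 163/500, 43/250, 32/125]
  Q: [119/500, 83/250, 22/125, 127/500]
  R: [61/250, 157/500, 23/125, 129/500]
  S: [32/125, 31/100, 87/500, 13/50]
P^4 =
  P: [247/1000, 8/25, 879/5000, 643/2500]
  Q: [309/1250, 803/2500, 873/5000, 257/1000]
  R: [243/1000, 813/2500, 22/125, 1279/5000]
  S: [1221/5000, 201/625, 111/625, 1283/5000]
P^5 =
  P: [1227/5000, 2011/6250, 8807/50000, 2567/10000]
  Q: [1229/5000, 8031/25000, 4403/25000, 6421/25000]
  R: [3077/12500, 8039/25000, 8773/50000, 12841/50000]
  S: [6133/25000, 8059/25000, 8787/50000, 12829/50000]

(P^5)[S -> P] = 6133/25000

Answer: 6133/25000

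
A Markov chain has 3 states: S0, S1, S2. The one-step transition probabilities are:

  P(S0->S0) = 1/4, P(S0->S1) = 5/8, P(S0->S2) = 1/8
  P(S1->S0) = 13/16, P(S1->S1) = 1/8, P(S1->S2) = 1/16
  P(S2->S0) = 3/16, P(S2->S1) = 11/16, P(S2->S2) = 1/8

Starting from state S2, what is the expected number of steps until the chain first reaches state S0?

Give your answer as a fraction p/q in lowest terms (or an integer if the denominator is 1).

Let h_i = expected steps to first reach S0 from state i.
Boundary: h_S0 = 0.
First-step equations for the other states:
  h_S1 = 1 + 13/16*h_S0 + 1/8*h_S1 + 1/16*h_S2
  h_S2 = 1 + 3/16*h_S0 + 11/16*h_S1 + 1/8*h_S2

Substituting h_S0 = 0 and rearranging gives the linear system (I - Q) h = 1:
  [7/8, -1/16] . (h_S1, h_S2) = 1
  [-11/16, 7/8] . (h_S1, h_S2) = 1

Solving yields:
  h_S1 = 48/37
  h_S2 = 80/37

Starting state is S2, so the expected hitting time is h_S2 = 80/37.

Answer: 80/37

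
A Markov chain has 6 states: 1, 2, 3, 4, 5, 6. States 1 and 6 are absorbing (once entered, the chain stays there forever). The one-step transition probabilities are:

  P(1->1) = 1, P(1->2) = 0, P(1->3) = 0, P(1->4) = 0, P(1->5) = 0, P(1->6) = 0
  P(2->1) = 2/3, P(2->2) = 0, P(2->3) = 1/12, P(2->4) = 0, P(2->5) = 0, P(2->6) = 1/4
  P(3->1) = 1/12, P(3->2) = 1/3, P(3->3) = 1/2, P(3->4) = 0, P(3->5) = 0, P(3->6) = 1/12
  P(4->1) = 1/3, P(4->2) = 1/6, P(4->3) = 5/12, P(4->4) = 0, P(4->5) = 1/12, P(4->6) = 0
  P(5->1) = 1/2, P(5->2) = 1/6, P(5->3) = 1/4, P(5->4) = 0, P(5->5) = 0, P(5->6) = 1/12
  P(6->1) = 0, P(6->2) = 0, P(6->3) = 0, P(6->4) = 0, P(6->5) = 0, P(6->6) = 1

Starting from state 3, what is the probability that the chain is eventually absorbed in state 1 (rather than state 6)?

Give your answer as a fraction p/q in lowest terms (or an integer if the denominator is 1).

Answer: 11/17

Derivation:
Let a_i = P(absorbed in 1 | start in state i).
Boundary conditions: a_1 = 1, a_6 = 0.
For each transient state i, a_i = sum_j P(i->j) * a_j:
  a_2 = 2/3*a_1 + 0*a_2 + 1/12*a_3 + 0*a_4 + 0*a_5 + 1/4*a_6
  a_3 = 1/12*a_1 + 1/3*a_2 + 1/2*a_3 + 0*a_4 + 0*a_5 + 1/12*a_6
  a_4 = 1/3*a_1 + 1/6*a_2 + 5/12*a_3 + 0*a_4 + 1/12*a_5 + 0*a_6
  a_5 = 1/2*a_1 + 1/6*a_2 + 1/4*a_3 + 0*a_4 + 0*a_5 + 1/12*a_6

Substituting a_1 = 1 and a_6 = 0, rearrange to (I - Q) a = r where r[i] = P(i -> 1):
  [1, -1/12, 0, 0] . (a_2, a_3, a_4, a_5) = 2/3
  [-1/3, 1/2, 0, 0] . (a_2, a_3, a_4, a_5) = 1/12
  [-1/6, -5/12, 1, -1/12] . (a_2, a_3, a_4, a_5) = 1/3
  [-1/6, -1/4, 0, 1] . (a_2, a_3, a_4, a_5) = 1/2

Solving yields:
  a_2 = 49/68
  a_3 = 11/17
  a_4 = 227/288
  a_5 = 319/408

Starting state is 3, so the absorption probability is a_3 = 11/17.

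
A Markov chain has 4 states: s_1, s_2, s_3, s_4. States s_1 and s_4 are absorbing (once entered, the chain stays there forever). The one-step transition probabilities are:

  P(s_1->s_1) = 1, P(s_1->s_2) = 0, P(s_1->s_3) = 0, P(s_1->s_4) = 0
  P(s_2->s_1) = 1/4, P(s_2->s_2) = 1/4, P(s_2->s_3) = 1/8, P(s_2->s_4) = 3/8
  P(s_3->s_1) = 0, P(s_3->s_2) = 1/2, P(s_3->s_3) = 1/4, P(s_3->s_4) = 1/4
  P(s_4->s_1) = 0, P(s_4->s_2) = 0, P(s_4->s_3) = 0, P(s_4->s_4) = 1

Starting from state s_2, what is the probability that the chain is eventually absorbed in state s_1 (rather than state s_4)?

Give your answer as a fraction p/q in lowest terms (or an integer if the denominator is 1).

Let a_i = P(absorbed in s_1 | start in state i).
Boundary conditions: a_s_1 = 1, a_s_4 = 0.
For each transient state i, a_i = sum_j P(i->j) * a_j:
  a_s_2 = 1/4*a_s_1 + 1/4*a_s_2 + 1/8*a_s_3 + 3/8*a_s_4
  a_s_3 = 0*a_s_1 + 1/2*a_s_2 + 1/4*a_s_3 + 1/4*a_s_4

Substituting a_s_1 = 1 and a_s_4 = 0, rearrange to (I - Q) a = r where r[i] = P(i -> s_1):
  [3/4, -1/8] . (a_s_2, a_s_3) = 1/4
  [-1/2, 3/4] . (a_s_2, a_s_3) = 0

Solving yields:
  a_s_2 = 3/8
  a_s_3 = 1/4

Starting state is s_2, so the absorption probability is a_s_2 = 3/8.

Answer: 3/8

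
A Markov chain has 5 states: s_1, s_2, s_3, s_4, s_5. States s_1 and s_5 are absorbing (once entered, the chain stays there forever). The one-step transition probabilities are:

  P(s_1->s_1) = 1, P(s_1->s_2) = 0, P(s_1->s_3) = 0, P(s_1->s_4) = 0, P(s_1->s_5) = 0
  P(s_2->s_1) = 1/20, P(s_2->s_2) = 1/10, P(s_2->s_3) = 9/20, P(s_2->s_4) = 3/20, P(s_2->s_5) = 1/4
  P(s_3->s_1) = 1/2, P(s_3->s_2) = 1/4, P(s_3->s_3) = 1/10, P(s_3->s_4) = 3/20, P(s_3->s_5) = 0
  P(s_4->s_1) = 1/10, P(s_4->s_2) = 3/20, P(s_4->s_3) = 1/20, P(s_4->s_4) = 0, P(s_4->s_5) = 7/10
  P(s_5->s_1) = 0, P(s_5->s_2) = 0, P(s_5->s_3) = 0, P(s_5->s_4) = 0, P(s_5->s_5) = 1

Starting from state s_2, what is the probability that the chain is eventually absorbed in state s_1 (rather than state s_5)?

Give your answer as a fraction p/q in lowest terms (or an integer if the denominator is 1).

Answer: 783/1756

Derivation:
Let a_i = P(absorbed in s_1 | start in state i).
Boundary conditions: a_s_1 = 1, a_s_5 = 0.
For each transient state i, a_i = sum_j P(i->j) * a_j:
  a_s_2 = 1/20*a_s_1 + 1/10*a_s_2 + 9/20*a_s_3 + 3/20*a_s_4 + 1/4*a_s_5
  a_s_3 = 1/2*a_s_1 + 1/4*a_s_2 + 1/10*a_s_3 + 3/20*a_s_4 + 0*a_s_5
  a_s_4 = 1/10*a_s_1 + 3/20*a_s_2 + 1/20*a_s_3 + 0*a_s_4 + 7/10*a_s_5

Substituting a_s_1 = 1 and a_s_5 = 0, rearrange to (I - Q) a = r where r[i] = P(i -> s_1):
  [9/10, -9/20, -3/20] . (a_s_2, a_s_3, a_s_4) = 1/20
  [-1/4, 9/10, -3/20] . (a_s_2, a_s_3, a_s_4) = 1/2
  [-3/20, -1/20, 1] . (a_s_2, a_s_3, a_s_4) = 1/10

Solving yields:
  a_s_2 = 783/1756
  a_s_3 = 3757/5268
  a_s_4 = 1067/5268

Starting state is s_2, so the absorption probability is a_s_2 = 783/1756.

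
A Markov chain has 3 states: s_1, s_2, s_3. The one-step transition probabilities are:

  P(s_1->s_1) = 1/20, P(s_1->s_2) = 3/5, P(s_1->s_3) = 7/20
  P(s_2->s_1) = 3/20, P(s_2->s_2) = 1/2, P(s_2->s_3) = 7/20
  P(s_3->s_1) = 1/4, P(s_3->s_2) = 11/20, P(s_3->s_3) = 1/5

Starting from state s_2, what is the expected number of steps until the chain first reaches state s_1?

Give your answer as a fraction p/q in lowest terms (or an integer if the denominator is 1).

Answer: 460/83

Derivation:
Let h_i = expected steps to first reach s_1 from state i.
Boundary: h_s_1 = 0.
First-step equations for the other states:
  h_s_2 = 1 + 3/20*h_s_1 + 1/2*h_s_2 + 7/20*h_s_3
  h_s_3 = 1 + 1/4*h_s_1 + 11/20*h_s_2 + 1/5*h_s_3

Substituting h_s_1 = 0 and rearranging gives the linear system (I - Q) h = 1:
  [1/2, -7/20] . (h_s_2, h_s_3) = 1
  [-11/20, 4/5] . (h_s_2, h_s_3) = 1

Solving yields:
  h_s_2 = 460/83
  h_s_3 = 420/83

Starting state is s_2, so the expected hitting time is h_s_2 = 460/83.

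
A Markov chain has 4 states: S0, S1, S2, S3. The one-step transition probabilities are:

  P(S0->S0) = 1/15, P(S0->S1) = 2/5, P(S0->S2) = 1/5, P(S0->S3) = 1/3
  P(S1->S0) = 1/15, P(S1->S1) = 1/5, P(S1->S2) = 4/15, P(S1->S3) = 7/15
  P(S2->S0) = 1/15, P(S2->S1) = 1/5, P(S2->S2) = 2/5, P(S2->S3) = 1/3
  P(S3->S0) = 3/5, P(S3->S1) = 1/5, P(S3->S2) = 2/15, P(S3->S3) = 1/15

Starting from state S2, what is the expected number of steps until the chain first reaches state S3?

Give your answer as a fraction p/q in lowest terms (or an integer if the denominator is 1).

Let h_i = expected steps to first reach S3 from state i.
Boundary: h_S3 = 0.
First-step equations for the other states:
  h_S0 = 1 + 1/15*h_S0 + 2/5*h_S1 + 1/5*h_S2 + 1/3*h_S3
  h_S1 = 1 + 1/15*h_S0 + 1/5*h_S1 + 4/15*h_S2 + 7/15*h_S3
  h_S2 = 1 + 1/15*h_S0 + 1/5*h_S1 + 2/5*h_S2 + 1/3*h_S3

Substituting h_S3 = 0 and rearranging gives the linear system (I - Q) h = 1:
  [14/15, -2/5, -1/5] . (h_S0, h_S1, h_S2) = 1
  [-1/15, 4/5, -4/15] . (h_S0, h_S1, h_S2) = 1
  [-1/15, -1/5, 3/5] . (h_S0, h_S1, h_S2) = 1

Solving yields:
  h_S0 = 1095/407
  h_S1 = 975/407
  h_S2 = 1125/407

Starting state is S2, so the expected hitting time is h_S2 = 1125/407.

Answer: 1125/407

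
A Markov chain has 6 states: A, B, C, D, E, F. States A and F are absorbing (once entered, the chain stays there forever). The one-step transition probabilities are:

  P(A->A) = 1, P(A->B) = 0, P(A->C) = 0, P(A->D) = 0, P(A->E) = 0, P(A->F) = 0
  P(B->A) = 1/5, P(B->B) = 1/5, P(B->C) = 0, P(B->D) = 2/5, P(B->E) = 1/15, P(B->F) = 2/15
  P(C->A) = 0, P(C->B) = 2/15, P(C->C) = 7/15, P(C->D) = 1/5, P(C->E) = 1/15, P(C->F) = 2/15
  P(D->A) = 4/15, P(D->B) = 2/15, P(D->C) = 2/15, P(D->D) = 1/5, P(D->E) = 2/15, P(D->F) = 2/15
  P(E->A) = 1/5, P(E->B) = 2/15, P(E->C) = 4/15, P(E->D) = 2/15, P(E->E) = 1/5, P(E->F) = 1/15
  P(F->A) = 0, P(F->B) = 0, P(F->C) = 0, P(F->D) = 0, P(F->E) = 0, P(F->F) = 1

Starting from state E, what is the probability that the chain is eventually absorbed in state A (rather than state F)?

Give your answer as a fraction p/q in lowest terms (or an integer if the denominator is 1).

Answer: 291/481

Derivation:
Let a_i = P(absorbed in A | start in state i).
Boundary conditions: a_A = 1, a_F = 0.
For each transient state i, a_i = sum_j P(i->j) * a_j:
  a_B = 1/5*a_A + 1/5*a_B + 0*a_C + 2/5*a_D + 1/15*a_E + 2/15*a_F
  a_C = 0*a_A + 2/15*a_B + 7/15*a_C + 1/5*a_D + 1/15*a_E + 2/15*a_F
  a_D = 4/15*a_A + 2/15*a_B + 2/15*a_C + 1/5*a_D + 2/15*a_E + 2/15*a_F
  a_E = 1/5*a_A + 2/15*a_B + 4/15*a_C + 2/15*a_D + 1/5*a_E + 1/15*a_F

Substituting a_A = 1 and a_F = 0, rearrange to (I - Q) a = r where r[i] = P(i -> A):
  [4/5, 0, -2/5, -1/15] . (a_B, a_C, a_D, a_E) = 1/5
  [-2/15, 8/15, -1/5, -1/15] . (a_B, a_C, a_D, a_E) = 0
  [-2/15, -2/15, 4/5, -2/15] . (a_B, a_C, a_D, a_E) = 4/15
  [-2/15, -4/15, -2/15, 4/5] . (a_B, a_C, a_D, a_E) = 1/5

Solving yields:
  a_B = 583/962
  a_C = 439/962
  a_D = 294/481
  a_E = 291/481

Starting state is E, so the absorption probability is a_E = 291/481.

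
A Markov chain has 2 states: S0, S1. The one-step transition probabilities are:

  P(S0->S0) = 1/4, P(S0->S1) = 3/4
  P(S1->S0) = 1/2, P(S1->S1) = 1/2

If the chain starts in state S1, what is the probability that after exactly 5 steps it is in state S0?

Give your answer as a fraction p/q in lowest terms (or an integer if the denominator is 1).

Answer: 205/512

Derivation:
Computing P^5 by repeated multiplication:
P^1 =
  S0: [1/4, 3/4]
  S1: [1/2, 1/2]
P^2 =
  S0: [7/16, 9/16]
  S1: [3/8, 5/8]
P^3 =
  S0: [25/64, 39/64]
  S1: [13/32, 19/32]
P^4 =
  S0: [103/256, 153/256]
  S1: [51/128, 77/128]
P^5 =
  S0: [409/1024, 615/1024]
  S1: [205/512, 307/512]

(P^5)[S1 -> S0] = 205/512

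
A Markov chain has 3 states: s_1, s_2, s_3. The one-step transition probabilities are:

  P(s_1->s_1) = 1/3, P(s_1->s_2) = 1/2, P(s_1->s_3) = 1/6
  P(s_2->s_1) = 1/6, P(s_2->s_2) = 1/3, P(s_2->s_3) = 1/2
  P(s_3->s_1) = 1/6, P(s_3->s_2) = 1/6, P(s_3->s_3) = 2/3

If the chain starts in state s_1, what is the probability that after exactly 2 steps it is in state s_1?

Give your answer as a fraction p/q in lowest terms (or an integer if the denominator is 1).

Computing P^2 by repeated multiplication:
P^1 =
  s_1: [1/3, 1/2, 1/6]
  s_2: [1/6, 1/3, 1/2]
  s_3: [1/6, 1/6, 2/3]
P^2 =
  s_1: [2/9, 13/36, 5/12]
  s_2: [7/36, 5/18, 19/36]
  s_3: [7/36, 1/4, 5/9]

(P^2)[s_1 -> s_1] = 2/9

Answer: 2/9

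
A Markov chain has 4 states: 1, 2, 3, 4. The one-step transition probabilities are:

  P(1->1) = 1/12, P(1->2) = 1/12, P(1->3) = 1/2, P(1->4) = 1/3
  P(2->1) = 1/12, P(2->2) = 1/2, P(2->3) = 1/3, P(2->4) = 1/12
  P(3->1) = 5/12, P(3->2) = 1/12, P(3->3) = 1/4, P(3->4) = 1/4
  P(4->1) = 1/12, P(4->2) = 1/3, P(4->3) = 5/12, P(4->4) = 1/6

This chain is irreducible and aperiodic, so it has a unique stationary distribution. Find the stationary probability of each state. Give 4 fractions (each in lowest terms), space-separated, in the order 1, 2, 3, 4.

The stationary distribution satisfies pi = pi * P, i.e.:
  pi_1 = 1/12*pi_1 + 1/12*pi_2 + 5/12*pi_3 + 1/12*pi_4
  pi_2 = 1/12*pi_1 + 1/2*pi_2 + 1/12*pi_3 + 1/3*pi_4
  pi_3 = 1/2*pi_1 + 1/3*pi_2 + 1/4*pi_3 + 5/12*pi_4
  pi_4 = 1/3*pi_1 + 1/12*pi_2 + 1/4*pi_3 + 1/6*pi_4
with normalization: pi_1 + pi_2 + pi_3 + pi_4 = 1.

Using the first 3 balance equations plus normalization, the linear system A*pi = b is:
  [-11/12, 1/12, 5/12, 1/12] . pi = 0
  [1/12, -1/2, 1/12, 1/3] . pi = 0
  [1/2, 1/3, -3/4, 5/12] . pi = 0
  [1, 1, 1, 1] . pi = 1

Solving yields:
  pi_1 = 321/1592
  pi_2 = 371/1592
  pi_3 = 565/1592
  pi_4 = 335/1592

Verification (pi * P):
  321/1592*1/12 + 371/1592*1/12 + 565/1592*5/12 + 335/1592*1/12 = 321/1592 = pi_1  (ok)
  321/1592*1/12 + 371/1592*1/2 + 565/1592*1/12 + 335/1592*1/3 = 371/1592 = pi_2  (ok)
  321/1592*1/2 + 371/1592*1/3 + 565/1592*1/4 + 335/1592*5/12 = 565/1592 = pi_3  (ok)
  321/1592*1/3 + 371/1592*1/12 + 565/1592*1/4 + 335/1592*1/6 = 335/1592 = pi_4  (ok)

Answer: 321/1592 371/1592 565/1592 335/1592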